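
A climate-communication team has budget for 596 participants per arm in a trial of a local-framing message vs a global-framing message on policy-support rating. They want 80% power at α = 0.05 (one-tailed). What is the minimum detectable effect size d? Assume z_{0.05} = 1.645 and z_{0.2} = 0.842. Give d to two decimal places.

d_min ≈ 0.14

For two independent groups of n = 596 each: d_min = (z_{α} + z_β)·√(2/n).
z-sum = 1.645 + 0.842 = 2.487.
d_min = 2.487 × √(2/596) = 2.487 × 0.0579 = 0.144.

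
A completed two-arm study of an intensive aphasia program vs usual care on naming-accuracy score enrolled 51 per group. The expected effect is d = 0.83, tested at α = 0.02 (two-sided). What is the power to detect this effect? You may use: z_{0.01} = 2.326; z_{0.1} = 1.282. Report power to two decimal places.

For two equal groups, power = Φ(d·√(n/2) − z_{α/2}).
d·√(n/2) = 0.83 × √(51/2) = 0.83 × 5.050 = 4.191.
z_β = 4.191 − 2.326 = 1.865.
Power = Φ(1.865) = 0.969.

power ≈ 0.97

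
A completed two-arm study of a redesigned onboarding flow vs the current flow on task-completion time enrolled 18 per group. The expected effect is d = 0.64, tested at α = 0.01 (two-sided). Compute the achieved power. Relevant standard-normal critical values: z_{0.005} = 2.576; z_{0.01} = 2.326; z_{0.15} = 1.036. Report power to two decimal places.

power ≈ 0.26

For two equal groups, power = Φ(d·√(n/2) − z_{α/2}).
d·√(n/2) = 0.64 × √(18/2) = 0.64 × 3.000 = 1.920.
z_β = 1.920 − 2.576 = -0.656.
Power = Φ(-0.656) = 0.256.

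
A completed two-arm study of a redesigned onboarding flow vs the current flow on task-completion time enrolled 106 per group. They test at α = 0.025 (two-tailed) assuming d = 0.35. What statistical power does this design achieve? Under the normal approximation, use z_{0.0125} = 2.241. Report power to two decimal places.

For two equal groups, power = Φ(d·√(n/2) − z_{α/2}).
d·√(n/2) = 0.35 × √(106/2) = 0.35 × 7.280 = 2.548.
z_β = 2.548 − 2.241 = 0.307.
Power = Φ(0.307) = 0.621.

power ≈ 0.62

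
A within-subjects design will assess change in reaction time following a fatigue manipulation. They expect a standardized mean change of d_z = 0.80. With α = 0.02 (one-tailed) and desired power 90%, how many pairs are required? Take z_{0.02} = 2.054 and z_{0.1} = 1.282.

For a paired (one-sample on differences) test: n = ((z_{α} + z_β) / d)².
z_{α} + z_β = 2.054 + 1.282 = 3.336.
n = (3.336 / 0.80)² = 4.170² = 17.39.
Round up.

n = 18 pairs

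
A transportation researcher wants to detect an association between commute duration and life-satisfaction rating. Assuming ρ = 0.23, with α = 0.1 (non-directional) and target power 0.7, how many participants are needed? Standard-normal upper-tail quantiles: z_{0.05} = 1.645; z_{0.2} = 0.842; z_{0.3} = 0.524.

Fisher's z: C = ½·ln((1+r)/(1−r)) = ½·ln(1.5974) = 0.2342.
n = ((z_{α/2} + z_β)/C)² + 3.
(1.645 + 0.524) / 0.2342 = 2.169 / 0.2342 = 9.261.
n = 9.261² + 3 = 85.77 + 3 = 88.8.
Round up.

n = 89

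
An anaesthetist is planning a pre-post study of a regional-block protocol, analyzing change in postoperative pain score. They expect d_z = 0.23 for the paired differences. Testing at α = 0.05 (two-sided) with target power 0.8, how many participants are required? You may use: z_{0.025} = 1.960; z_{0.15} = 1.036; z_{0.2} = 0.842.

n = 149 pairs

For a paired (one-sample on differences) test: n = ((z_{α/2} + z_β) / d)².
z_{α/2} + z_β = 1.960 + 0.842 = 2.802.
n = (2.802 / 0.23)² = 12.183² = 148.42.
Round up.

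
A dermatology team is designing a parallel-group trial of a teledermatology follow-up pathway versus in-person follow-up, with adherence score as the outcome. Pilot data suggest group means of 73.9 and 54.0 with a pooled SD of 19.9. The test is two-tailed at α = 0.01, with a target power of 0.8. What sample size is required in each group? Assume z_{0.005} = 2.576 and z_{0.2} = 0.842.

n = 24 per group

Cohen's d = |M₁ − M₂| / SD_pooled = |73.9 − 54.0| / 19.9 = 19.9 / 19.9 = 1.000.
For two independent groups with equal n: n = 2·((z_{α/2} + z_β) / d)².
z_{α/2} + z_β = 2.576 + 0.842 = 3.418.
n = 2 × (3.418 / 1.000)² = 2 × 3.418² = 2 × 11.68 = 23.4.
Round up to the next whole participant.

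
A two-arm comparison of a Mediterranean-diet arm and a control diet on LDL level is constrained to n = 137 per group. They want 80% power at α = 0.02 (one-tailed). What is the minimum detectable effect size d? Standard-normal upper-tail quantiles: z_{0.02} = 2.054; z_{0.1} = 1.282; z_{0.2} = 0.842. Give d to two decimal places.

d_min ≈ 0.35

For two independent groups of n = 137 each: d_min = (z_{α} + z_β)·√(2/n).
z-sum = 2.054 + 0.842 = 2.896.
d_min = 2.896 × √(2/137) = 2.896 × 0.1208 = 0.350.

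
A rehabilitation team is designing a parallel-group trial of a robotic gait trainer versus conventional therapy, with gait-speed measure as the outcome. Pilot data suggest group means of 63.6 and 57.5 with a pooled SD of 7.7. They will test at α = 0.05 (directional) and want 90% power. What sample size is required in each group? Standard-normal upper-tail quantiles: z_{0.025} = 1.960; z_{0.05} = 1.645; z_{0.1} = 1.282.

n = 28 per group

Cohen's d = |M₁ − M₂| / SD_pooled = |63.6 − 57.5| / 7.7 = 6.1 / 7.7 = 0.792.
For two independent groups with equal n: n = 2·((z_{α} + z_β) / d)².
z_{α} + z_β = 1.645 + 1.282 = 2.927.
n = 2 × (2.927 / 0.792)² = 2 × 3.696² = 2 × 13.66 = 27.3.
Round up to the next whole participant.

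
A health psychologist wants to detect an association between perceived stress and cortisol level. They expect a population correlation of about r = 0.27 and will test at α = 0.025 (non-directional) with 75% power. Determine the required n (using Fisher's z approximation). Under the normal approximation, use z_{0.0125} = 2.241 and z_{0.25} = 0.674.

Fisher's z: C = ½·ln((1+r)/(1−r)) = ½·ln(1.7397) = 0.2769.
n = ((z_{α/2} + z_β)/C)² + 3.
(2.241 + 0.674) / 0.2769 = 2.915 / 0.2769 = 10.527.
n = 10.527² + 3 = 110.82 + 3 = 113.8.
Round up.

n = 114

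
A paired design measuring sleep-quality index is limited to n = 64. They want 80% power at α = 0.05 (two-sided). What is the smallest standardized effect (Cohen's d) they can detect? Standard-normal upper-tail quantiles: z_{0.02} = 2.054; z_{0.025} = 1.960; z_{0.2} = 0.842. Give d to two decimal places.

d_min ≈ 0.35

For a single sample (or paired design) of n = 64: d_min = (z_{α/2} + z_β)/√n.
z-sum = 1.960 + 0.842 = 2.802.
d_min = 2.802 / √64 = 2.802 / 8.000 = 0.350.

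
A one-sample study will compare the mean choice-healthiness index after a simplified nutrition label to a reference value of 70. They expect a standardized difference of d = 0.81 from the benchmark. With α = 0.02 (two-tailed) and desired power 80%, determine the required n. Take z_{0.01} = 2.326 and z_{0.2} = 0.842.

n = 16

For a one-sample test: n = ((z_{α/2} + z_β) / d)².
z_{α/2} + z_β = 2.326 + 0.842 = 3.168.
n = (3.168 / 0.81)² = 3.911² = 15.30.
Round up.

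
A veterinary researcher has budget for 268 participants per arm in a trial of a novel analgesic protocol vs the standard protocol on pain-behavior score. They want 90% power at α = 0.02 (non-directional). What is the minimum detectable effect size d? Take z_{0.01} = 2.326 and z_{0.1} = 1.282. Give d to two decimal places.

d_min ≈ 0.31

For two independent groups of n = 268 each: d_min = (z_{α/2} + z_β)·√(2/n).
z-sum = 2.326 + 1.282 = 3.608.
d_min = 3.608 × √(2/268) = 3.608 × 0.0864 = 0.312.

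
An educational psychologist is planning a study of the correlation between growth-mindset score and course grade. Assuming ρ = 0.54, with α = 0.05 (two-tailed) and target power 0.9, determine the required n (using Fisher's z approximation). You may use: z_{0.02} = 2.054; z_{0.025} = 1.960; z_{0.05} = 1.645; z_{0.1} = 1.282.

Fisher's z: C = ½·ln((1+r)/(1−r)) = ½·ln(3.3478) = 0.6042.
n = ((z_{α/2} + z_β)/C)² + 3.
(1.960 + 1.282) / 0.6042 = 3.242 / 0.6042 = 5.366.
n = 5.366² + 3 = 28.79 + 3 = 31.8.
Round up.

n = 32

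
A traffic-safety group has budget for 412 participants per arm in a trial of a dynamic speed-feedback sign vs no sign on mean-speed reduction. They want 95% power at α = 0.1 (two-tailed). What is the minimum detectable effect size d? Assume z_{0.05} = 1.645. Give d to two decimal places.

For two independent groups of n = 412 each: d_min = (z_{α/2} + z_β)·√(2/n).
z-sum = 1.645 + 1.645 = 3.290.
d_min = 3.290 × √(2/412) = 3.290 × 0.0697 = 0.229.

d_min ≈ 0.23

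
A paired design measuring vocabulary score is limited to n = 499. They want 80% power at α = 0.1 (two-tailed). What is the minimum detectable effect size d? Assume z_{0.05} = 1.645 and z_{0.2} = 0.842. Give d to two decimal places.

For a single sample (or paired design) of n = 499: d_min = (z_{α/2} + z_β)/√n.
z-sum = 1.645 + 0.842 = 2.487.
d_min = 2.487 / √499 = 2.487 / 22.338 = 0.111.

d_min ≈ 0.11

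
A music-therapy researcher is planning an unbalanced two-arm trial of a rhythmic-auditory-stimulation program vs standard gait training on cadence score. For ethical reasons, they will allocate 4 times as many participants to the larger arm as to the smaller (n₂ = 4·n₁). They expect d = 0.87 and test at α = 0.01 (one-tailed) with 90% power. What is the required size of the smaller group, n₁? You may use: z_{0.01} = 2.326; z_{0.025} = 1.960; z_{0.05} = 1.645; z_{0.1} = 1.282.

With allocation ratio k = n₂/n₁ = 4, Var(x̄₁−x̄₂) = σ²(1/n₁ + 1/(k·n₁)) = σ²·(k+1)/(k·n₁).
So n₁ = (1 + 1/k)·((z_{α} + z_β)/d)² = 1.250 × (3.608/0.87)².
n₁ = 1.250 × 17.20 = 21.5.
Round up: n₁ = 22, giving n₂ = 4 × 22 = 88.

n₁ = 22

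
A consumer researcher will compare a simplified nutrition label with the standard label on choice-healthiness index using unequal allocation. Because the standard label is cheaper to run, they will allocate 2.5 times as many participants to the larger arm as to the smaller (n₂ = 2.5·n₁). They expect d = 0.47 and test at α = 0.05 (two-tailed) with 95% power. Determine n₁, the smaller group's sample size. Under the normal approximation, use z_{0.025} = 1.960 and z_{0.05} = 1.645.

n₁ = 83

With allocation ratio k = n₂/n₁ = 2.5, Var(x̄₁−x̄₂) = σ²(1/n₁ + 1/(k·n₁)) = σ²·(k+1)/(k·n₁).
So n₁ = (1 + 1/k)·((z_{α/2} + z_β)/d)² = 1.400 × (3.605/0.47)².
n₁ = 1.400 × 58.83 = 82.4.
Round up: n₁ = 83, giving n₂ = ⌈2.5 × 83⌉ = ⌈207.5⌉ = 208.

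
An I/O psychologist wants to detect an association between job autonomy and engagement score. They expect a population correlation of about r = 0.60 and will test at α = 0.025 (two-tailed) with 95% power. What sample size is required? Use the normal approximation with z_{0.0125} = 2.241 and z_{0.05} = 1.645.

n = 35

Fisher's z: C = ½·ln((1+r)/(1−r)) = ½·ln(4.0000) = 0.6931.
n = ((z_{α/2} + z_β)/C)² + 3.
(2.241 + 1.645) / 0.6931 = 3.886 / 0.6931 = 5.607.
n = 5.607² + 3 = 31.44 + 3 = 34.4.
Round up.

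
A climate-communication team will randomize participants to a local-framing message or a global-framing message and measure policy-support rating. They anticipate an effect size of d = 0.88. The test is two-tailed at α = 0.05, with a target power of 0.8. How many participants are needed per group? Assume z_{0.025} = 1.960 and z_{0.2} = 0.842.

For two independent groups with equal n: n = 2·((z_{α/2} + z_β) / d)².
z_{α/2} + z_β = 1.960 + 0.842 = 2.802.
n = 2 × (2.802 / 0.88)² = 2 × 3.184² = 2 × 10.14 = 20.3.
Round up to the next whole participant.

n = 21 per group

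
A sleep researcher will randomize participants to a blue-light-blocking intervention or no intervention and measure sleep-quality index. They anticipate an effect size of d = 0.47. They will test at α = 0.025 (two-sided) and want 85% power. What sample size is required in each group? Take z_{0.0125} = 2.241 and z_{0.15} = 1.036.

For two independent groups with equal n: n = 2·((z_{α/2} + z_β) / d)².
z_{α/2} + z_β = 2.241 + 1.036 = 3.277.
n = 2 × (3.277 / 0.47)² = 2 × 6.972² = 2 × 48.61 = 97.2.
Round up to the next whole participant.

n = 98 per group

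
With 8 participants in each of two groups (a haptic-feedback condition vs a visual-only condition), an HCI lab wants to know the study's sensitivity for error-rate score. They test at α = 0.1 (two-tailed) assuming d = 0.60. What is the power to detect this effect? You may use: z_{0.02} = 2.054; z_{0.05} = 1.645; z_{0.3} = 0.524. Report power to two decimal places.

power ≈ 0.33

For two equal groups, power = Φ(d·√(n/2) − z_{α/2}).
d·√(n/2) = 0.60 × √(8/2) = 0.60 × 2.000 = 1.200.
z_β = 1.200 − 1.645 = -0.445.
Power = Φ(-0.445) = 0.328.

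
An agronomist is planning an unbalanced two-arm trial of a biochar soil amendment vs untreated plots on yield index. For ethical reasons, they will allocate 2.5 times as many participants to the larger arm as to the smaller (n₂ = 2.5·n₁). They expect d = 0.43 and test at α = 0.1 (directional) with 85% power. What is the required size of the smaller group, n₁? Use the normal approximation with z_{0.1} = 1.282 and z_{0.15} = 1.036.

With allocation ratio k = n₂/n₁ = 2.5, Var(x̄₁−x̄₂) = σ²(1/n₁ + 1/(k·n₁)) = σ²·(k+1)/(k·n₁).
So n₁ = (1 + 1/k)·((z_{α} + z_β)/d)² = 1.400 × (2.318/0.43)².
n₁ = 1.400 × 29.06 = 40.7.
Round up: n₁ = 41, giving n₂ = ⌈2.5 × 41⌉ = ⌈102.5⌉ = 103.

n₁ = 41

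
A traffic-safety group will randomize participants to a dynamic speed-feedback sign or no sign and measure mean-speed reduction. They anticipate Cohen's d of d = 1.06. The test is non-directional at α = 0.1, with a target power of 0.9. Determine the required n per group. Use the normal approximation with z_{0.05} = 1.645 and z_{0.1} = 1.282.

For two independent groups with equal n: n = 2·((z_{α/2} + z_β) / d)².
z_{α/2} + z_β = 1.645 + 1.282 = 2.927.
n = 2 × (2.927 / 1.06)² = 2 × 2.761² = 2 × 7.62 = 15.2.
Round up to the next whole participant.

n = 16 per group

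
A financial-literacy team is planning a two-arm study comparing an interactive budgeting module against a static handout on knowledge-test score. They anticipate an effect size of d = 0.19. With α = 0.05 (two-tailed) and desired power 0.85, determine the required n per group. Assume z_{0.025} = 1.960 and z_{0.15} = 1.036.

n = 498 per group

For two independent groups with equal n: n = 2·((z_{α/2} + z_β) / d)².
z_{α/2} + z_β = 1.960 + 1.036 = 2.996.
n = 2 × (2.996 / 0.19)² = 2 × 15.768² = 2 × 248.64 = 497.3.
Round up to the next whole participant.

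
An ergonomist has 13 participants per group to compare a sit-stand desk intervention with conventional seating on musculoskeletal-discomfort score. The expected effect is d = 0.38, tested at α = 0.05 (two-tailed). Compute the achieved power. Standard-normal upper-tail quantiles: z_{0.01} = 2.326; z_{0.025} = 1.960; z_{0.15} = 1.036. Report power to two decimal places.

power ≈ 0.16

For two equal groups, power = Φ(d·√(n/2) − z_{α/2}).
d·√(n/2) = 0.38 × √(13/2) = 0.38 × 2.550 = 0.969.
z_β = 0.969 − 1.960 = -0.991.
Power = Φ(-0.991) = 0.161.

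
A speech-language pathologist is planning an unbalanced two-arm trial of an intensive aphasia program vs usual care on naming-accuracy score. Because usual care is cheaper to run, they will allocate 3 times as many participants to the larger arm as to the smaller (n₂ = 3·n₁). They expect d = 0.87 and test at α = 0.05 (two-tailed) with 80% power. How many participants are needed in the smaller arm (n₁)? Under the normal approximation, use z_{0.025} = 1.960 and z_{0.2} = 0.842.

With allocation ratio k = n₂/n₁ = 3, Var(x̄₁−x̄₂) = σ²(1/n₁ + 1/(k·n₁)) = σ²·(k+1)/(k·n₁).
So n₁ = (1 + 1/k)·((z_{α/2} + z_β)/d)² = 1.333 × (2.802/0.87)².
n₁ = 1.333 × 10.37 = 13.8.
Round up: n₁ = 14, giving n₂ = 3 × 14 = 42.

n₁ = 14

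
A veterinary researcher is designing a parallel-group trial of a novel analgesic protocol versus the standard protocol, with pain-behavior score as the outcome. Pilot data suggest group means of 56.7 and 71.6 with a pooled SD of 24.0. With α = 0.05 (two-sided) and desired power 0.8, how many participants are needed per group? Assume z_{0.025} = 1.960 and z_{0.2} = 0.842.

Cohen's d = |M₁ − M₂| / SD_pooled = |56.7 − 71.6| / 24.0 = 14.9 / 24.0 = 0.621.
For two independent groups with equal n: n = 2·((z_{α/2} + z_β) / d)².
z_{α/2} + z_β = 1.960 + 0.842 = 2.802.
n = 2 × (2.802 / 0.621)² = 2 × 4.512² = 2 × 20.36 = 40.7.
Round up to the next whole participant.

n = 41 per group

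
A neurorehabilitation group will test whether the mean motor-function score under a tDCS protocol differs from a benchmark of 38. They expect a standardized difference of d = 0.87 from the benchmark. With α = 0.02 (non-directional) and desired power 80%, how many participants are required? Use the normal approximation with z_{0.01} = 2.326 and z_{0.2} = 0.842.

For a one-sample test: n = ((z_{α/2} + z_β) / d)².
z_{α/2} + z_β = 2.326 + 0.842 = 3.168.
n = (3.168 / 0.87)² = 3.641² = 13.26.
Round up.

n = 14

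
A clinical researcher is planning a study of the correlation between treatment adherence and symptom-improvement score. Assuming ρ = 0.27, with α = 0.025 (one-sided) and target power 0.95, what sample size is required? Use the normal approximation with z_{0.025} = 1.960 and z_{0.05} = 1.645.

n = 173

Fisher's z: C = ½·ln((1+r)/(1−r)) = ½·ln(1.7397) = 0.2769.
n = ((z_{α} + z_β)/C)² + 3.
(1.960 + 1.645) / 0.2769 = 3.605 / 0.2769 = 13.019.
n = 13.019² + 3 = 169.50 + 3 = 172.5.
Round up.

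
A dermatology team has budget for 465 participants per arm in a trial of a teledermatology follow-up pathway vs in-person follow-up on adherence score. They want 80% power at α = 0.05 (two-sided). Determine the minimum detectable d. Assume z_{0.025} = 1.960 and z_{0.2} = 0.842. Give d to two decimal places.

d_min ≈ 0.18

For two independent groups of n = 465 each: d_min = (z_{α/2} + z_β)·√(2/n).
z-sum = 1.960 + 0.842 = 2.802.
d_min = 2.802 × √(2/465) = 2.802 × 0.0656 = 0.184.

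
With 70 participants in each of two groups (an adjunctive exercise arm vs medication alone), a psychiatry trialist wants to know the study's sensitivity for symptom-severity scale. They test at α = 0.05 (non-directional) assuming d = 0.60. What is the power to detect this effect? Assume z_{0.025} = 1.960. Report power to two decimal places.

For two equal groups, power = Φ(d·√(n/2) − z_{α/2}).
d·√(n/2) = 0.60 × √(70/2) = 0.60 × 5.916 = 3.550.
z_β = 3.550 − 1.960 = 1.590.
Power = Φ(1.590) = 0.944.

power ≈ 0.94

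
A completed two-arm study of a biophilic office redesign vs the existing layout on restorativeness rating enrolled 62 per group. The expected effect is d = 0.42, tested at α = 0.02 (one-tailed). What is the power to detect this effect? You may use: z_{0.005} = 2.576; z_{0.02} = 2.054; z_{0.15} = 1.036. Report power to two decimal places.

For two equal groups, power = Φ(d·√(n/2) − z_{α}).
d·√(n/2) = 0.42 × √(62/2) = 0.42 × 5.568 = 2.338.
z_β = 2.338 − 2.054 = 0.284.
Power = Φ(0.284) = 0.612.

power ≈ 0.61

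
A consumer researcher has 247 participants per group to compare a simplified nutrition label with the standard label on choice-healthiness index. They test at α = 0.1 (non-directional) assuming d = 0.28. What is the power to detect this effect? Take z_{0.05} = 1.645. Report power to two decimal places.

For two equal groups, power = Φ(d·√(n/2) − z_{α/2}).
d·√(n/2) = 0.28 × √(247/2) = 0.28 × 11.113 = 3.112.
z_β = 3.112 − 1.645 = 1.467.
Power = Φ(1.467) = 0.929.

power ≈ 0.93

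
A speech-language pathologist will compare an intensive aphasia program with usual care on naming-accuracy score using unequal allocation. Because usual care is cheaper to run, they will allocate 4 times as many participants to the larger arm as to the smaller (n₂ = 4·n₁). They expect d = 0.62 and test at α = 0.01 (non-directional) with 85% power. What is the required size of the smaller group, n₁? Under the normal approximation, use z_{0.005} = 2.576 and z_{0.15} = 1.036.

With allocation ratio k = n₂/n₁ = 4, Var(x̄₁−x̄₂) = σ²(1/n₁ + 1/(k·n₁)) = σ²·(k+1)/(k·n₁).
So n₁ = (1 + 1/k)·((z_{α/2} + z_β)/d)² = 1.250 × (3.612/0.62)².
n₁ = 1.250 × 33.94 = 42.4.
Round up: n₁ = 43, giving n₂ = 4 × 43 = 172.

n₁ = 43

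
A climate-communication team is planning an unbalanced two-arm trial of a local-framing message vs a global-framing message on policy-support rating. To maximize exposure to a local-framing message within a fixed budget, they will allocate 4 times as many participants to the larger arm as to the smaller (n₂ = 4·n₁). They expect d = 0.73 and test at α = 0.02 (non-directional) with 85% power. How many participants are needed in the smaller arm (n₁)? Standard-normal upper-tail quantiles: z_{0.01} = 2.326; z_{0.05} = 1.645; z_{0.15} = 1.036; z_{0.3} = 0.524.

With allocation ratio k = n₂/n₁ = 4, Var(x̄₁−x̄₂) = σ²(1/n₁ + 1/(k·n₁)) = σ²·(k+1)/(k·n₁).
So n₁ = (1 + 1/k)·((z_{α/2} + z_β)/d)² = 1.250 × (3.362/0.73)².
n₁ = 1.250 × 21.21 = 26.5.
Round up: n₁ = 27, giving n₂ = 4 × 27 = 108.

n₁ = 27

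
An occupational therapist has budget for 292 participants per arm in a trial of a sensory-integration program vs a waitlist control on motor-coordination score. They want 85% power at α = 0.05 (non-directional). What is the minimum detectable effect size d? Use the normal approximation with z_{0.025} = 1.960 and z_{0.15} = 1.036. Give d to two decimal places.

d_min ≈ 0.25

For two independent groups of n = 292 each: d_min = (z_{α/2} + z_β)·√(2/n).
z-sum = 1.960 + 1.036 = 2.996.
d_min = 2.996 × √(2/292) = 2.996 × 0.0828 = 0.248.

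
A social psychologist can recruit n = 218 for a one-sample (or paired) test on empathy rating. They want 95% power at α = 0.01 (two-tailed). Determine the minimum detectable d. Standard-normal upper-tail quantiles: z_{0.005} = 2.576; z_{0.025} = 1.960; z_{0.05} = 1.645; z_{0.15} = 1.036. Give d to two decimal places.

d_min ≈ 0.29

For a single sample (or paired design) of n = 218: d_min = (z_{α/2} + z_β)/√n.
z-sum = 2.576 + 1.645 = 4.221.
d_min = 4.221 / √218 = 4.221 / 14.765 = 0.286.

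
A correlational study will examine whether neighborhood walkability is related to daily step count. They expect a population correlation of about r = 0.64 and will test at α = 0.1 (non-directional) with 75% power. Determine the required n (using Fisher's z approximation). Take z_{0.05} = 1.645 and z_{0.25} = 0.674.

Fisher's z: C = ½·ln((1+r)/(1−r)) = ½·ln(4.5556) = 0.7582.
n = ((z_{α/2} + z_β)/C)² + 3.
(1.645 + 0.674) / 0.7582 = 2.319 / 0.7582 = 3.059.
n = 3.059² + 3 = 9.35 + 3 = 12.4.
Round up.

n = 13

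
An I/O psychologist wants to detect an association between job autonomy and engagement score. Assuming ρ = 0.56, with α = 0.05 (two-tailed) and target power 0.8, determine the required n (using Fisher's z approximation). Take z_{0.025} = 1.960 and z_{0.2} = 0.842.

Fisher's z: C = ½·ln((1+r)/(1−r)) = ½·ln(3.5455) = 0.6328.
n = ((z_{α/2} + z_β)/C)² + 3.
(1.960 + 0.842) / 0.6328 = 2.802 / 0.6328 = 4.428.
n = 4.428² + 3 = 19.61 + 3 = 22.6.
Round up.

n = 23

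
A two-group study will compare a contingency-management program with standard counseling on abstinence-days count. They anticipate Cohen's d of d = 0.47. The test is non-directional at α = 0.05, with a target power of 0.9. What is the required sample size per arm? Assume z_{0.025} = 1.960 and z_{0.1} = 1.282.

For two independent groups with equal n: n = 2·((z_{α/2} + z_β) / d)².
z_{α/2} + z_β = 1.960 + 1.282 = 3.242.
n = 2 × (3.242 / 0.47)² = 2 × 6.898² = 2 × 47.58 = 95.2.
Round up to the next whole participant.

n = 96 per group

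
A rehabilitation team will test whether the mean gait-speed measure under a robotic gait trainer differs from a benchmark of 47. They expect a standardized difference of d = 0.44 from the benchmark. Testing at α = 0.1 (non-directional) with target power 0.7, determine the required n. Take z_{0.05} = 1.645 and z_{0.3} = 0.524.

n = 25

For a one-sample test: n = ((z_{α/2} + z_β) / d)².
z_{α/2} + z_β = 1.645 + 0.524 = 2.169.
n = (2.169 / 0.44)² = 4.930² = 24.30.
Round up.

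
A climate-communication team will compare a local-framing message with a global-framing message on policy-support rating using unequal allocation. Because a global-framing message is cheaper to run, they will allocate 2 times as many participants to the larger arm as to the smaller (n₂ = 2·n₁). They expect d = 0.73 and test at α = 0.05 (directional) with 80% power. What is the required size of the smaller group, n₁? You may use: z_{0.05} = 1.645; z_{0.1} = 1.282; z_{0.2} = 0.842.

n₁ = 18

With allocation ratio k = n₂/n₁ = 2, Var(x̄₁−x̄₂) = σ²(1/n₁ + 1/(k·n₁)) = σ²·(k+1)/(k·n₁).
So n₁ = (1 + 1/k)·((z_{α} + z_β)/d)² = 1.500 × (2.487/0.73)².
n₁ = 1.500 × 11.61 = 17.4.
Round up: n₁ = 18, giving n₂ = 2 × 18 = 36.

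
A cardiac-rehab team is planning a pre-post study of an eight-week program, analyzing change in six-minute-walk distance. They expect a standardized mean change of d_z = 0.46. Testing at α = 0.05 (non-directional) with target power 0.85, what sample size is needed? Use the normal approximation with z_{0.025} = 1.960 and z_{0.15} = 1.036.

n = 43 pairs

For a paired (one-sample on differences) test: n = ((z_{α/2} + z_β) / d)².
z_{α/2} + z_β = 1.960 + 1.036 = 2.996.
n = (2.996 / 0.46)² = 6.513² = 42.42.
Round up.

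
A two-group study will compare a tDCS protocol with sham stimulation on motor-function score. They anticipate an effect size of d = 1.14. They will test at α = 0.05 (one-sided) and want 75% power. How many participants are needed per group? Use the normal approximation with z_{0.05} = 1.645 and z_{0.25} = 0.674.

n = 9 per group

For two independent groups with equal n: n = 2·((z_{α} + z_β) / d)².
z_{α} + z_β = 1.645 + 0.674 = 2.319.
n = 2 × (2.319 / 1.14)² = 2 × 2.034² = 2 × 4.14 = 8.3.
Round up to the next whole participant.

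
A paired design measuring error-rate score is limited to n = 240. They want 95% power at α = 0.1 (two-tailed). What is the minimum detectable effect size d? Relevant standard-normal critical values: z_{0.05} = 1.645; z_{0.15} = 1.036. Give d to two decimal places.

d_min ≈ 0.21

For a single sample (or paired design) of n = 240: d_min = (z_{α/2} + z_β)/√n.
z-sum = 1.645 + 1.645 = 3.290.
d_min = 3.290 / √240 = 3.290 / 15.492 = 0.212.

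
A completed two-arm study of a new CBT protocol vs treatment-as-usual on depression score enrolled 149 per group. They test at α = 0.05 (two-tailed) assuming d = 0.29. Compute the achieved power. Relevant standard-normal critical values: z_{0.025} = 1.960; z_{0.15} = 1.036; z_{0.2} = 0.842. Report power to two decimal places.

For two equal groups, power = Φ(d·√(n/2) − z_{α/2}).
d·√(n/2) = 0.29 × √(149/2) = 0.29 × 8.631 = 2.503.
z_β = 2.503 − 1.960 = 0.543.
Power = Φ(0.543) = 0.706.

power ≈ 0.71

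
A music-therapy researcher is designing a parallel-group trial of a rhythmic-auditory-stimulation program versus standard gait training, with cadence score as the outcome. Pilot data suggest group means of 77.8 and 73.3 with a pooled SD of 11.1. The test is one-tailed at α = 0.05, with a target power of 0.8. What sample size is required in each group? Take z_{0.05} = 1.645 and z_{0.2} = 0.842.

n = 76 per group

Cohen's d = |M₁ − M₂| / SD_pooled = |77.8 − 73.3| / 11.1 = 4.5 / 11.1 = 0.405.
For two independent groups with equal n: n = 2·((z_{α} + z_β) / d)².
z_{α} + z_β = 1.645 + 0.842 = 2.487.
n = 2 × (2.487 / 0.405)² = 2 × 6.141² = 2 × 37.71 = 75.4.
Round up to the next whole participant.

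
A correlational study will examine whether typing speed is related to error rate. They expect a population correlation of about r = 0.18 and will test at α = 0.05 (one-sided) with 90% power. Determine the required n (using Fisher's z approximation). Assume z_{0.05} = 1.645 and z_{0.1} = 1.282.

Fisher's z: C = ½·ln((1+r)/(1−r)) = ½·ln(1.4390) = 0.1820.
n = ((z_{α} + z_β)/C)² + 3.
(1.645 + 1.282) / 0.1820 = 2.927 / 0.1820 = 16.082.
n = 16.082² + 3 = 258.64 + 3 = 261.6.
Round up.

n = 262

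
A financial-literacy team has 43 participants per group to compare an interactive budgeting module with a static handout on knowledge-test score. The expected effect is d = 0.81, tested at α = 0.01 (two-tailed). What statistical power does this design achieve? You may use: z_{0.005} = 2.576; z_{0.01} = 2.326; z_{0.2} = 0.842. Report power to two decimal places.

power ≈ 0.88

For two equal groups, power = Φ(d·√(n/2) − z_{α/2}).
d·√(n/2) = 0.81 × √(43/2) = 0.81 × 4.637 = 3.756.
z_β = 3.756 − 2.576 = 1.180.
Power = Φ(1.180) = 0.881.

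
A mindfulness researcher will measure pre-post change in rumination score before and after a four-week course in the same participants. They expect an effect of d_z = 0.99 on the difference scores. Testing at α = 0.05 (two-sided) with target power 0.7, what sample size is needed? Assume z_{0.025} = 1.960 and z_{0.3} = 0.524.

n = 7 pairs

For a paired (one-sample on differences) test: n = ((z_{α/2} + z_β) / d)².
z_{α/2} + z_β = 1.960 + 0.524 = 2.484.
n = (2.484 / 0.99)² = 2.509² = 6.30.
Round up.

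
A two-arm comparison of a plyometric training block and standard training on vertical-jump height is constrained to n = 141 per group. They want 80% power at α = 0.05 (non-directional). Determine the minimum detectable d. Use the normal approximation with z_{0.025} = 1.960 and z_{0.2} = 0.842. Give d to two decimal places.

d_min ≈ 0.33

For two independent groups of n = 141 each: d_min = (z_{α/2} + z_β)·√(2/n).
z-sum = 1.960 + 0.842 = 2.802.
d_min = 2.802 × √(2/141) = 2.802 × 0.1191 = 0.334.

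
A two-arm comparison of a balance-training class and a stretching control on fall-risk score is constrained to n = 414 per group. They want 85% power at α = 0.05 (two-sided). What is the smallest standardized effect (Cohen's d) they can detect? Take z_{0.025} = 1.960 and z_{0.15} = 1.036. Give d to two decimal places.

d_min ≈ 0.21

For two independent groups of n = 414 each: d_min = (z_{α/2} + z_β)·√(2/n).
z-sum = 1.960 + 1.036 = 2.996.
d_min = 2.996 × √(2/414) = 2.996 × 0.0695 = 0.208.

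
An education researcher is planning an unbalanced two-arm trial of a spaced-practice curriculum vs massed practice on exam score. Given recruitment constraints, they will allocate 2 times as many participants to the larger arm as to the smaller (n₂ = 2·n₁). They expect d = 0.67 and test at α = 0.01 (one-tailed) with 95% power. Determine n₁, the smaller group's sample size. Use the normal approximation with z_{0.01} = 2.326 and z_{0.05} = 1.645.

With allocation ratio k = n₂/n₁ = 2, Var(x̄₁−x̄₂) = σ²(1/n₁ + 1/(k·n₁)) = σ²·(k+1)/(k·n₁).
So n₁ = (1 + 1/k)·((z_{α} + z_β)/d)² = 1.500 × (3.971/0.67)².
n₁ = 1.500 × 35.13 = 52.7.
Round up: n₁ = 53, giving n₂ = 2 × 53 = 106.

n₁ = 53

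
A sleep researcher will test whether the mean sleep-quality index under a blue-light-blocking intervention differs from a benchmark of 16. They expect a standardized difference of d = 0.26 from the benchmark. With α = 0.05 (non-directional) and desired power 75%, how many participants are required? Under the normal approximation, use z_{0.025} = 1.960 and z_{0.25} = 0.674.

n = 103

For a one-sample test: n = ((z_{α/2} + z_β) / d)².
z_{α/2} + z_β = 1.960 + 0.674 = 2.634.
n = (2.634 / 0.26)² = 10.131² = 102.63.
Round up.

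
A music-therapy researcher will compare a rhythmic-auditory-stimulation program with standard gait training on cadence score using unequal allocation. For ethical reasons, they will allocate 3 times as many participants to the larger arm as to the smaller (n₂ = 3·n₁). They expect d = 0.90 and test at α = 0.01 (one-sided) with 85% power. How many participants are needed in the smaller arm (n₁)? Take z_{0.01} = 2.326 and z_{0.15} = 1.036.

n₁ = 19

With allocation ratio k = n₂/n₁ = 3, Var(x̄₁−x̄₂) = σ²(1/n₁ + 1/(k·n₁)) = σ²·(k+1)/(k·n₁).
So n₁ = (1 + 1/k)·((z_{α} + z_β)/d)² = 1.333 × (3.362/0.90)².
n₁ = 1.333 × 13.95 = 18.6.
Round up: n₁ = 19, giving n₂ = 3 × 19 = 57.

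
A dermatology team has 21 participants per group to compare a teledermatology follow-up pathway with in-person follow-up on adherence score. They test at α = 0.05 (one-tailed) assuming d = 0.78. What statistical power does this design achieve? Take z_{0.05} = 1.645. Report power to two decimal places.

power ≈ 0.81

For two equal groups, power = Φ(d·√(n/2) − z_{α}).
d·√(n/2) = 0.78 × √(21/2) = 0.78 × 3.240 = 2.527.
z_β = 2.527 − 1.645 = 0.882.
Power = Φ(0.882) = 0.811.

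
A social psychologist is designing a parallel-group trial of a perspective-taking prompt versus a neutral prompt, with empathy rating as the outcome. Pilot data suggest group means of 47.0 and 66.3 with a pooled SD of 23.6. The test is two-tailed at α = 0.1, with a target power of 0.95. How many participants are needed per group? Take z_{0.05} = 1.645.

n = 33 per group

Cohen's d = |M₁ − M₂| / SD_pooled = |47.0 − 66.3| / 23.6 = 19.3 / 23.6 = 0.818.
For two independent groups with equal n: n = 2·((z_{α/2} + z_β) / d)².
z_{α/2} + z_β = 1.645 + 1.645 = 3.290.
n = 2 × (3.290 / 0.818)² = 2 × 4.022² = 2 × 16.18 = 32.4.
Round up to the next whole participant.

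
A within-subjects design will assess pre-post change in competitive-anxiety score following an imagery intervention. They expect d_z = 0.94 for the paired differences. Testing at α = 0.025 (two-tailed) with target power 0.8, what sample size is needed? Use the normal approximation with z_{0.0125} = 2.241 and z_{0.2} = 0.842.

For a paired (one-sample on differences) test: n = ((z_{α/2} + z_β) / d)².
z_{α/2} + z_β = 2.241 + 0.842 = 3.083.
n = (3.083 / 0.94)² = 3.280² = 10.76.
Round up.

n = 11 pairs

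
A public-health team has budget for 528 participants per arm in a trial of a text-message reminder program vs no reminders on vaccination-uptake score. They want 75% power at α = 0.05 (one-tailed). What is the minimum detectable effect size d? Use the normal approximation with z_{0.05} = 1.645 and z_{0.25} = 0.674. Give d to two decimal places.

d_min ≈ 0.14

For two independent groups of n = 528 each: d_min = (z_{α} + z_β)·√(2/n).
z-sum = 1.645 + 0.674 = 2.319.
d_min = 2.319 × √(2/528) = 2.319 × 0.0615 = 0.143.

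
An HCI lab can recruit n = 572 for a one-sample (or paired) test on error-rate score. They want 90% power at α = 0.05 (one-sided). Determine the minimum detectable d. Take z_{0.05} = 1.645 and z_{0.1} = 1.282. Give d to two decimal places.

d_min ≈ 0.12

For a single sample (or paired design) of n = 572: d_min = (z_{α} + z_β)/√n.
z-sum = 1.645 + 1.282 = 2.927.
d_min = 2.927 / √572 = 2.927 / 23.917 = 0.122.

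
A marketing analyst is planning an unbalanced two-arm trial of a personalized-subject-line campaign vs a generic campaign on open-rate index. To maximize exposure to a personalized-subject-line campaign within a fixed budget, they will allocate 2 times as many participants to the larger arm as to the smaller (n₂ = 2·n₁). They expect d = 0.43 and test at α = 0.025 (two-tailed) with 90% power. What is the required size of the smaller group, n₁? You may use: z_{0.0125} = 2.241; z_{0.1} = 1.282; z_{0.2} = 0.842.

With allocation ratio k = n₂/n₁ = 2, Var(x̄₁−x̄₂) = σ²(1/n₁ + 1/(k·n₁)) = σ²·(k+1)/(k·n₁).
So n₁ = (1 + 1/k)·((z_{α/2} + z_β)/d)² = 1.500 × (3.523/0.43)².
n₁ = 1.500 × 67.13 = 100.7.
Round up: n₁ = 101, giving n₂ = 2 × 101 = 202.

n₁ = 101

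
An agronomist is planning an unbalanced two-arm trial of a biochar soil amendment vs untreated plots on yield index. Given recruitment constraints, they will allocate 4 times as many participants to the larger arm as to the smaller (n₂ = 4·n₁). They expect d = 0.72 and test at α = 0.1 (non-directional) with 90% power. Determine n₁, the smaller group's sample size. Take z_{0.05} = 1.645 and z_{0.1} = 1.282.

n₁ = 21

With allocation ratio k = n₂/n₁ = 4, Var(x̄₁−x̄₂) = σ²(1/n₁ + 1/(k·n₁)) = σ²·(k+1)/(k·n₁).
So n₁ = (1 + 1/k)·((z_{α/2} + z_β)/d)² = 1.250 × (2.927/0.72)².
n₁ = 1.250 × 16.53 = 20.7.
Round up: n₁ = 21, giving n₂ = 4 × 21 = 84.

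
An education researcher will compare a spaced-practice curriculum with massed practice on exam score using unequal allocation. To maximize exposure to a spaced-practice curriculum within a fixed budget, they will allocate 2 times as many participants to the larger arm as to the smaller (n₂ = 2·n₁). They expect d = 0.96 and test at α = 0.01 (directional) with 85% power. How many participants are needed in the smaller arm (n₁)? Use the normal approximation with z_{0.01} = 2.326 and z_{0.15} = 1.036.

With allocation ratio k = n₂/n₁ = 2, Var(x̄₁−x̄₂) = σ²(1/n₁ + 1/(k·n₁)) = σ²·(k+1)/(k·n₁).
So n₁ = (1 + 1/k)·((z_{α} + z_β)/d)² = 1.500 × (3.362/0.96)².
n₁ = 1.500 × 12.26 = 18.4.
Round up: n₁ = 19, giving n₂ = 2 × 19 = 38.

n₁ = 19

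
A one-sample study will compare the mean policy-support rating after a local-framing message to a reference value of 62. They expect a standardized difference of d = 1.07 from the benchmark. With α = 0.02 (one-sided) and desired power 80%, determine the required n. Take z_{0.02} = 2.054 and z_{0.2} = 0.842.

For a one-sample test: n = ((z_{α} + z_β) / d)².
z_{α} + z_β = 2.054 + 0.842 = 2.896.
n = (2.896 / 1.07)² = 2.707² = 7.33.
Round up.

n = 8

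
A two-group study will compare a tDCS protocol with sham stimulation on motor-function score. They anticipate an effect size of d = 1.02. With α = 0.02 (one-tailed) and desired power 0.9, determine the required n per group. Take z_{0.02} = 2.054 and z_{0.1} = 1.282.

n = 22 per group

For two independent groups with equal n: n = 2·((z_{α} + z_β) / d)².
z_{α} + z_β = 2.054 + 1.282 = 3.336.
n = 2 × (3.336 / 1.02)² = 2 × 3.271² = 2 × 10.70 = 21.4.
Round up to the next whole participant.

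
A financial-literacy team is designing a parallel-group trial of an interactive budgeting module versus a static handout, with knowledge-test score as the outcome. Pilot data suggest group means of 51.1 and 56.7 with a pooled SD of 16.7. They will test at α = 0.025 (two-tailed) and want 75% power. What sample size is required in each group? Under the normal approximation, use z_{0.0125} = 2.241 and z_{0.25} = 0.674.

Cohen's d = |M₁ − M₂| / SD_pooled = |51.1 − 56.7| / 16.7 = 5.6 / 16.7 = 0.335.
For two independent groups with equal n: n = 2·((z_{α/2} + z_β) / d)².
z_{α/2} + z_β = 2.241 + 0.674 = 2.915.
n = 2 × (2.915 / 0.335)² = 2 × 8.701² = 2 × 75.72 = 151.4.
Round up to the next whole participant.

n = 152 per group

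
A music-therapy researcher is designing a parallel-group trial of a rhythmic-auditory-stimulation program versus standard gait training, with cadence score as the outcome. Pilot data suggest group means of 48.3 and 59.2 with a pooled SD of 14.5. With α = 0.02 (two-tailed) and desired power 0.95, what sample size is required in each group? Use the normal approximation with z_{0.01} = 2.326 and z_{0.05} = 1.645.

n = 56 per group

Cohen's d = |M₁ − M₂| / SD_pooled = |48.3 − 59.2| / 14.5 = 10.9 / 14.5 = 0.752.
For two independent groups with equal n: n = 2·((z_{α/2} + z_β) / d)².
z_{α/2} + z_β = 2.326 + 1.645 = 3.971.
n = 2 × (3.971 / 0.752)² = 2 × 5.281² = 2 × 27.88 = 55.8.
Round up to the next whole participant.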